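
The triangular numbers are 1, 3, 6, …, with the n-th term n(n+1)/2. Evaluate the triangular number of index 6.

21

The 6th triangular number is n(n+1)/2 with n = 6.
6·7/2 = 42/2 = 21.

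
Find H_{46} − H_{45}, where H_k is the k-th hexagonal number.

181

Consecutive hexagonal numbers differ by 4n − 3: here 4·46 − 3 = 181.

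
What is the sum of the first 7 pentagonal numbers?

Σ i(3i−1)/2 = (3Σi² − Σi) / 2 over i = 1..7.
Σi = 28 and Σi² = 140.
(3·140 − 1·28) / 2 = 392/2 = 196.

196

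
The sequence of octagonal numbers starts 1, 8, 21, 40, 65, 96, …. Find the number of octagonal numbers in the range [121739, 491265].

204

The n-th octagonal number is n(3n−2).
Smallest index with value ≥ 121739: n = 202 (giving 122008).
Largest index with value ≤ 491265: n = 405 (giving 491265).
Indices 202 through 405: 204 terms.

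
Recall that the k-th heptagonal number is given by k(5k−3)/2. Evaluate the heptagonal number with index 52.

6682

The 52nd heptagonal number is n(5n−3)/2 with n = 52.
52·(5·52 − 3)/2 = 52·257/2 = 6682.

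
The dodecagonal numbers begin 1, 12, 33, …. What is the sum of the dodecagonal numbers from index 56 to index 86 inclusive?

Σ i(5i−4) = 5Σi² − 4Σi over i = 56..86.
Σi = 3741 − 1540 = 2201 and Σi² = 215731 − 56980 = 158751.
5·158751 − 4·2201 = 784951.

784951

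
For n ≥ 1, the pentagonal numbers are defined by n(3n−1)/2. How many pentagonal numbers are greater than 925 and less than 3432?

22

The n-th pentagonal number is n(3n−1)/2.
Smallest index with value > 925: n = 26 (giving 1001).
Largest index with value < 3432: n = 47 (giving 3290).
Indices 26 through 47: 22 terms.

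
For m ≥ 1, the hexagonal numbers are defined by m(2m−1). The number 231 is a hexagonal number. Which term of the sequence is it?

11

Set n(2n−1) = 231, giving 2n² − n − 231 = 0.
The discriminant is 1 + 8·231 = 1849, and √1849 = 43.
So n = (1 + 43) / 4 = 44/4 = 11.
Check: 11·(2·11 − 1) = 231. ✓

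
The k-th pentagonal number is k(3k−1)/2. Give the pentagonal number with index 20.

The 20th pentagonal number is n(3n−1)/2 with n = 20.
20·(3·20 − 1)/2 = 20·59/2 = 590.

590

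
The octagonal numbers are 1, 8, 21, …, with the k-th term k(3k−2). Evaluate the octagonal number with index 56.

9296

56·(3·56 − 2) = 56·166 = 9296.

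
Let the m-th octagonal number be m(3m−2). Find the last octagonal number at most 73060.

72696

Solve n(3n−2) ≤ 73060 for integer n.
n = 156 gives 72696 ≤ 73060, while n = 157 gives 73633 > 73060; so the answer is 72696.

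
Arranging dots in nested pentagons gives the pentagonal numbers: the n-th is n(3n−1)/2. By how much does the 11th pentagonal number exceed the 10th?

31

Consecutive pentagonal numbers differ by 3n − 2: here 3·11 − 2 = 31.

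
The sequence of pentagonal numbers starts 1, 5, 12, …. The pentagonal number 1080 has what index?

27

Set n(3n−1)/2 = 1080, giving 3n² − n − 2160 = 0.
The discriminant is 1 + 24·1080 = 25921, and √25921 = 161.
So n = (1 + 161) / 6 = 162/6 = 27.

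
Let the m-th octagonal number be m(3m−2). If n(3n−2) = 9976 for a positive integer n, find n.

Set n(3n−2) = 9976, giving 3n² − 2n − 9976 = 0.
The discriminant is 4 + 12·9976 = 119716, and √119716 = 346.
So n = (2 + 346) / 6 = 348/6 = 58.
Check: 58·(3·58 − 2) = 9976. ✓

58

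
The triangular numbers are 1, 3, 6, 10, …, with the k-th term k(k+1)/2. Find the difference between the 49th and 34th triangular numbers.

630

49·50/2 = 1225 and 34·35/2 = 595.
Difference: 1225 − 595 = 630.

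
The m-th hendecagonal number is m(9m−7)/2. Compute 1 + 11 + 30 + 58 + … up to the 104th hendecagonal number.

Σ i(9i−7)/2 = (9Σi² − 7Σi) / 2 over i = 1..104.
Σi = 5460 and Σi² = 380380.
(9·380380 − 7·5460) / 2 = 3385200/2 = 1692600.

1692600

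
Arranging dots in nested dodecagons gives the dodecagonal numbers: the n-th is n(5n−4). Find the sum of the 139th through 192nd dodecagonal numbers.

7425207

Σ i(5i−4) = 5Σi² − 4Σi over i = 139..192.
Σi = 18528 − 9591 = 8937 and Σi² = 2377760 − 885569 = 1492191.
5·1492191 − 4·8937 = 7425207.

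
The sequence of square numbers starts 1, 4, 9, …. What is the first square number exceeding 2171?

2209

Solve n² > 2171 for integer n.
The largest n with value ≤ 2171 is 46 (since 2116 ≤ 2171 < 2209), so the first above is n = 47, value 2209.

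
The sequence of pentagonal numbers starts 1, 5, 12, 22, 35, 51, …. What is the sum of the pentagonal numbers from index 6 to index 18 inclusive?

Σ i(3i−1)/2 = (3Σi² − Σi) / 2 over i = 6..18.
Σi = 171 − 15 = 156 and Σi² = 2109 − 55 = 2054.
(3·2054 − 1·156) / 2 = 6006/2 = 3003.

3003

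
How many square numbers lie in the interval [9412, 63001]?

154

The n-th square number is n².
Smallest index with value ≥ 9412: n = 98 (giving 9604).
Largest index with value ≤ 63001: n = 251 (giving 63001).
Indices 98 through 251: 154 terms.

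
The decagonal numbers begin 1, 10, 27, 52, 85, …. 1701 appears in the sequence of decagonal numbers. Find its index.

21

Set n(4n−3) = 1701, giving 4n² − 3n − 1701 = 0.
The discriminant is 9 + 16·1701 = 27225, and √27225 = 165.
So n = (3 + 165) / 8 = 168/8 = 21.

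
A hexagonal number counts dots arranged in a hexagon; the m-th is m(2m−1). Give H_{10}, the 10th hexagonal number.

190

The 10th hexagonal number is n(2n−1) with n = 10.
10·(2·10 − 1) = 10·19 = 190.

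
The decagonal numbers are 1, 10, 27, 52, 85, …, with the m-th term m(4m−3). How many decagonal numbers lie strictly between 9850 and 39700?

The n-th decagonal number is n(4n−3).
Smallest index with value > 9850: n = 51 (giving 10251).
Largest index with value < 39700: n = 99 (giving 38907).
Indices 51 through 99: 49 terms.

49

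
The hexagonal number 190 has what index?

10

Set n(2n−1) = 190, giving 2n² − n − 190 = 0.
The discriminant is 1 + 8·190 = 1521, and √1521 = 39.
So n = (1 + 39) / 4 = 40/4 = 10.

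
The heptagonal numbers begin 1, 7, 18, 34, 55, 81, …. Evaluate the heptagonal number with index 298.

The 298th heptagonal number is n(5n−3)/2 with n = 298.
298·(5·298 − 3)/2 = 298·1487/2 = 221563.

221563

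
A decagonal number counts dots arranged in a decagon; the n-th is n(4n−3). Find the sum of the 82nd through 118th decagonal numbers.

Σ i(4i−3) = 4Σi² − 3Σi over i = 82..118.
Σi = 7021 − 3321 = 3700 and Σi² = 554659 − 180441 = 374218.
4·374218 − 3·3700 = 1485772.

1485772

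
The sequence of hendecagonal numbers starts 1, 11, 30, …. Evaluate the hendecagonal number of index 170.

170·(9·170 − 7)/2 = 170·1523/2 = 129455.

129455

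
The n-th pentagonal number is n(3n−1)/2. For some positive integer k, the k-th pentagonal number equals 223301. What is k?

Set n(3n−1)/2 = 223301, giving 3n² − n − 446602 = 0.
The discriminant is 1 + 24·223301 = 5359225, and √5359225 = 2315.
So n = (1 + 2315) / 6 = 2316/6 = 386.

386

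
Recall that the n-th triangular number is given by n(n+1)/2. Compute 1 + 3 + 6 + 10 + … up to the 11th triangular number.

286

Σ i(i+1)/2 = (Σi² + Σi) / 2 over i = 1..11.
Σi = 66 and Σi² = 506.
(1·506 + 1·66) / 2 = 572/2 = 286.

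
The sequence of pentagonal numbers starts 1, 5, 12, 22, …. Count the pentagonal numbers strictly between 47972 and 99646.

78

The n-th pentagonal number is n(3n−1)/2.
Smallest index with value > 47972: n = 180 (giving 48510).
Largest index with value < 99646: n = 257 (giving 98945).
Indices 180 through 257: 78 terms.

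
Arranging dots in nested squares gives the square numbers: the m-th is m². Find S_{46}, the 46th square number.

The 46th square number is n² with n = 46.
46² = 2116.

2116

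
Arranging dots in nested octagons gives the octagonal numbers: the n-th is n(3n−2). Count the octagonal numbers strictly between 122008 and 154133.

24

The n-th octagonal number is n(3n−2).
Smallest index with value > 122008: n = 203 (giving 123221).
Largest index with value < 154133: n = 226 (giving 152776).
Indices 203 through 226: 24 terms.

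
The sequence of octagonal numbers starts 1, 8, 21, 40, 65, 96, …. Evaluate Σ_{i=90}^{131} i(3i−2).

Σ i(3i−2) = 3Σi² − 2Σi over i = 90..131.
Σi = 8646 − 4005 = 4641 and Σi² = 757966 − 238965 = 519001.
3·519001 − 2·4641 = 1547721.

1547721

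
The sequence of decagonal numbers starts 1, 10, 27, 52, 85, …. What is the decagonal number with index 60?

14220

The 60th decagonal number is n(4n−3) with n = 60.
60·(4·60 − 3) = 60·237 = 14220.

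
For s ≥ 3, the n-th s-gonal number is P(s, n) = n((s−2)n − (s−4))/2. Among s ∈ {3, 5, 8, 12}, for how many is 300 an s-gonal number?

1

s = 3: P(3, 24) = 300. ✓
s = 5: P(5, 14) = 287 and P(5, 15) = 330; 300 is not s-gonal.
s = 8: P(8, 10) = 280 and P(8, 11) = 341; 300 is not s-gonal.
s = 12: P(12, 8) = 288 and P(12, 9) = 369; 300 is not s-gonal.
Hits: s ∈ {3} → 1.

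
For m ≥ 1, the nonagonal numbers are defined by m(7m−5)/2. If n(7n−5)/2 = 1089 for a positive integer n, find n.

Set n(7n−5)/2 = 1089, giving 7n² − 5n − 2178 = 0.
The discriminant is 25 + 56·1089 = 61009, and √61009 = 247.
So n = (5 + 247) / 14 = 252/14 = 18.
Check: 18·(7·18 − 5)/2 = 1089. ✓

18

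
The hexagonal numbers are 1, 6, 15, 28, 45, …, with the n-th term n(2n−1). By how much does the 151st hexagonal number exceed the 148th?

1791

151·(2·151 − 1) = 45451 and 148·(2·148 − 1) = 43660.
Difference: 45451 − 43660 = 1791.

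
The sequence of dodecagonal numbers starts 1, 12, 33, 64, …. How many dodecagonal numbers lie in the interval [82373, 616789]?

The n-th dodecagonal number is n(5n−4).
Smallest index with value ≥ 82373: n = 129 (giving 82689).
Largest index with value ≤ 616789: n = 351 (giving 614601).
Indices 129 through 351: 223 terms.

223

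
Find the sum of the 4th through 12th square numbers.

636

Σ_{i=4}^{12} i² = 650 − 14 = 636.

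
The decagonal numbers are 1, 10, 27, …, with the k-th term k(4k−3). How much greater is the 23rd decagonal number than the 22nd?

177

Consecutive decagonal numbers differ by 8n − 7: here 8·23 − 7 = 177.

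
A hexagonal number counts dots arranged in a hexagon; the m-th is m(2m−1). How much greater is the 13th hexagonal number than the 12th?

Consecutive hexagonal numbers differ by 4n − 3: here 4·13 − 3 = 49.

49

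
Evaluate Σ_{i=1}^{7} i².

140

Σ_{i=1}^{7} i² = 7·8·15/6 = 140.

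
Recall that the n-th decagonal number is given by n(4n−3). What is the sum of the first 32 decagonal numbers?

44176

Σ i(4i−3) = 4Σi² − 3Σi over i = 1..32.
Σi = 528 and Σi² = 11440.
4·11440 − 3·528 = 44176.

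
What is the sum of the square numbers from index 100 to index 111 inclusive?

133706

Σ_{i=100}^{111} i² = 462056 − 328350 = 133706.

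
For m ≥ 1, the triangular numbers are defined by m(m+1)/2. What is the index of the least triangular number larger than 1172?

48

Solve n(n+1)/2 > 1172 for integer n.
The largest n with value ≤ 1172 is 47 (since 1128 ≤ 1172 < 1176), so the first above is n = 48, value 1176.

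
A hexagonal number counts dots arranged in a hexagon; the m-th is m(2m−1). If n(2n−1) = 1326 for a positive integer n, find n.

26

Set n(2n−1) = 1326, giving 2n² − n − 1326 = 0.
The discriminant is 1 + 8·1326 = 10609, and √10609 = 103.
So n = (1 + 103) / 4 = 104/4 = 26.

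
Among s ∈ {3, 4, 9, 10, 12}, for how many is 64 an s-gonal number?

2

s = 3: P(3, 10) = 55 and P(3, 11) = 66; 64 is not s-gonal.
s = 4: P(4, 8) = 64. ✓
s = 9: P(9, 4) = 46 and P(9, 5) = 75; 64 is not s-gonal.
s = 10: P(10, 4) = 52 and P(10, 5) = 85; 64 is not s-gonal.
s = 12: P(12, 4) = 64. ✓
Hits: s ∈ {4, 12} → 2.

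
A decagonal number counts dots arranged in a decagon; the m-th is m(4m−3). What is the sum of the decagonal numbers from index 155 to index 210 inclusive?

Σ i(4i−3) = 4Σi² − 3Σi over i = 155..210.
Σi = 22155 − 11935 = 10220 and Σi² = 3109085 − 1229305 = 1879780.
4·1879780 − 3·10220 = 7488460.

7488460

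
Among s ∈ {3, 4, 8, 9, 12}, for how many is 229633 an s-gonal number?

s = 3: P(3, 677) = 229503 and P(3, 678) = 230181; 229633 is not s-gonal.
s = 4: P(4, 479) = 229441 and P(4, 480) = 230400; 229633 is not s-gonal.
s = 8: P(8, 277) = 229633. ✓
s = 9: P(9, 256) = 228736 and P(9, 257) = 230529; 229633 is not s-gonal.
s = 12: P(12, 214) = 228124 and P(12, 215) = 230265; 229633 is not s-gonal.
Hits: s ∈ {8} → 1.

1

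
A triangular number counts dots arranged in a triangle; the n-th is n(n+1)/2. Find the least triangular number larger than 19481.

Solve n(n+1)/2 > 19481 for integer n.
The largest n with value ≤ 19481 is 196 (since 19306 ≤ 19481 < 19503), so the first above is n = 197, value 19503.

19503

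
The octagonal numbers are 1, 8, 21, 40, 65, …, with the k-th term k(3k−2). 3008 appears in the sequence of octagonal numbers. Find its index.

Set n(3n−2) = 3008, giving 3n² − 2n − 3008 = 0.
The discriminant is 4 + 12·3008 = 36100, and √36100 = 190.
So n = (2 + 190) / 6 = 192/6 = 32.
Check: 32·(3·32 − 2) = 3008. ✓

32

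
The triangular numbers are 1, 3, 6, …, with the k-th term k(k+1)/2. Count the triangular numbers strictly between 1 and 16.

4

The n-th triangular number is n(n+1)/2.
Smallest index with value > 1: n = 2 (giving 3).
Largest index with value < 16: n = 5 (giving 15).
Indices 2 through 5: 4 terms.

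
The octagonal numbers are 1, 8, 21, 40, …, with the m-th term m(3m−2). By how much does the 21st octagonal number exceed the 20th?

Consecutive octagonal numbers differ by 6n − 5: here 6·21 − 5 = 121.

121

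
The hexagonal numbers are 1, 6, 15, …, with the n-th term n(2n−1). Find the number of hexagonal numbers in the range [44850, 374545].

284

The n-th hexagonal number is n(2n−1).
Smallest index with value ≥ 44850: n = 150 (giving 44850).
Largest index with value ≤ 374545: n = 433 (giving 374545).
Indices 150 through 433: 284 terms.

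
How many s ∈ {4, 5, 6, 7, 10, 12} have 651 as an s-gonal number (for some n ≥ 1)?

s = 4: P(4, 25) = 625 and P(4, 26) = 676; 651 is not s-gonal.
s = 5: P(5, 21) = 651. ✓
s = 6: P(6, 18) = 630 and P(6, 19) = 703; 651 is not s-gonal.
s = 7: P(7, 16) = 616 and P(7, 17) = 697; 651 is not s-gonal.
s = 10: P(10, 13) = 637 and P(10, 14) = 742; 651 is not s-gonal.
s = 12: P(12, 11) = 561 and P(12, 12) = 672; 651 is not s-gonal.
Hits: s ∈ {5} → 1.

1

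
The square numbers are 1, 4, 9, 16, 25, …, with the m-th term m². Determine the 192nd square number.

192² = 36864.

36864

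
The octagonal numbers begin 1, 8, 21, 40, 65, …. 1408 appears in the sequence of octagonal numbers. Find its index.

Set n(3n−2) = 1408, giving 3n² − 2n − 1408 = 0.
The discriminant is 4 + 12·1408 = 16900, and √16900 = 130.
So n = (2 + 130) / 6 = 132/6 = 22.
Check: 22·(3·22 − 2) = 1408. ✓

22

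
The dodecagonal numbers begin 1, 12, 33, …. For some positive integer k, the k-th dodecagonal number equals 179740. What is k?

190

Set n(5n−4) = 179740, giving 5n² − 4n − 179740 = 0.
The discriminant is 16 + 20·179740 = 3594816, and √3594816 = 1896.
So n = (4 + 1896) / 10 = 1900/10 = 190.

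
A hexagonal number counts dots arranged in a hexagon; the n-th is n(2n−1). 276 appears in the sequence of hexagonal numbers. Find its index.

Set n(2n−1) = 276, giving 2n² − n − 276 = 0.
So n = (1 + 47) / 4 = 48/4 = 12.

12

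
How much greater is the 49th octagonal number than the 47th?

49·(3·49 − 2) = 7105 and 47·(3·47 − 2) = 6533.
Difference: 7105 − 6533 = 572.

572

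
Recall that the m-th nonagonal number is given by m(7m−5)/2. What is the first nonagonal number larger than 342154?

Solve n(7n−5)/2 > 342154 for integer n.
The largest n with value ≤ 342154 is 313 (since 342109 ≤ 342154 < 344301), so the first above is n = 314, value 344301.

344301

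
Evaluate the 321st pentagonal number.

154401

321·(3·321 − 1)/2 = 321·962/2 = 321·481 = 154401.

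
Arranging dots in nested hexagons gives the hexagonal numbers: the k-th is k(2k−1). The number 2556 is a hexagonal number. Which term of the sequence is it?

36

Set n(2n−1) = 2556, giving 2n² − n − 2556 = 0.
The discriminant is 1 + 8·2556 = 20449, and √20449 = 143.
So n = (1 + 143) / 4 = 144/4 = 36.
Check: 36·(2·36 − 1) = 2556. ✓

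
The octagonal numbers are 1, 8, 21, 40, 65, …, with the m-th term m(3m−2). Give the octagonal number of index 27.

2133

The 27th octagonal number is n(3n−2) with n = 27.
27·(3·27 − 2) = 27·79 = 2133.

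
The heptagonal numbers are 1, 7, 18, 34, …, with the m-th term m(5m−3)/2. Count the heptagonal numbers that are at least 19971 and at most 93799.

105

The n-th heptagonal number is n(5n−3)/2.
Smallest index with value ≥ 19971: n = 90 (giving 20115).
Largest index with value ≤ 93799: n = 194 (giving 93799).
Indices 90 through 194: 105 terms.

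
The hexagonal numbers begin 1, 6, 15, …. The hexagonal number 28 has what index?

Set n(2n−1) = 28, giving 2n² − n − 28 = 0.
So n = (1 + 15) / 4 = 16/4 = 4.
Check: 4·(2·4 − 1) = 28. ✓

4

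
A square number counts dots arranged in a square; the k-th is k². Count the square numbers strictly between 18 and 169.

8

The n-th square number is n².
Smallest index with value > 18: n = 5 (giving 25).
Largest index with value < 169: n = 12 (giving 144).
Indices 5 through 12: 8 terms.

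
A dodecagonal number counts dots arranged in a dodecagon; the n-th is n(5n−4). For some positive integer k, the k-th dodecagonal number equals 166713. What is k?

Set n(5n−4) = 166713, giving 5n² − 4n − 166713 = 0.
The discriminant is 16 + 20·166713 = 3334276, and √3334276 = 1826.
So n = (4 + 1826) / 10 = 1830/10 = 183.
Check: 183·(5·183 − 4) = 166713. ✓

183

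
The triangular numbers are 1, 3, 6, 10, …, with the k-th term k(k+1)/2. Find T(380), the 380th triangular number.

72390

The 380th triangular number is n(n+1)/2 with n = 380.
380·381/2 = 144780/2 = 72390.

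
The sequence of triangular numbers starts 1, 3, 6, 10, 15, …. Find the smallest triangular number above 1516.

Solve n(n+1)/2 > 1516 for integer n.
The largest n with value ≤ 1516 is 54 (since 1485 ≤ 1516 < 1540), so the first above is n = 55, value 1540.

1540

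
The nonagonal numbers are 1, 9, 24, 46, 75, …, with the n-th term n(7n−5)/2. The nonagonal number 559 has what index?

13

Set n(7n−5)/2 = 559, giving 7n² − 5n − 1118 = 0.
The discriminant is 25 + 56·559 = 31329, and √31329 = 177.
So n = (5 + 177) / 14 = 182/14 = 13.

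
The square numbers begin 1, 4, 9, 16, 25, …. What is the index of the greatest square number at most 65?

8

Solve n² ≤ 65 for integer n.
n = 8 gives 64 ≤ 65, while n = 9 gives 81 > 65; so the answer is index 8.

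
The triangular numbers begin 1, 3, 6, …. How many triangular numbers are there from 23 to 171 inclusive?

The n-th triangular number is n(n+1)/2.
Smallest index with value ≥ 23: n = 7 (giving 28).
Largest index with value ≤ 171: n = 18 (giving 171).
Indices 7 through 18: 12 terms.

12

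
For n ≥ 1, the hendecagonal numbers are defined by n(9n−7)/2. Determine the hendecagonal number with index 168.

126420

168·(9·168 − 7)/2 = 168·1505/2 = 126420.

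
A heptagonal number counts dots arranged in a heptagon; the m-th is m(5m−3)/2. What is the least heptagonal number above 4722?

Solve n(5n−3)/2 > 4722 for integer n.
The largest n with value ≤ 4722 is 43 (since 4558 ≤ 4722 < 4774), so the first above is n = 44, value 4774.

4774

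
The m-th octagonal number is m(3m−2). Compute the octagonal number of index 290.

251720

The 290th octagonal number is n(3n−2) with n = 290.
290·(3·290 − 2) = 290·868 = 251720.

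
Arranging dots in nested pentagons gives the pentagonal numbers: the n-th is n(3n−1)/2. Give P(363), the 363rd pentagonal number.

The 363rd pentagonal number is n(3n−1)/2 with n = 363.
363·(3·363 − 1)/2 = 363·1088/2 = 363·544 = 197472.

197472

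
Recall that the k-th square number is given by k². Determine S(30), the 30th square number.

The 30th square number is n² with n = 30.
30² = 900.

900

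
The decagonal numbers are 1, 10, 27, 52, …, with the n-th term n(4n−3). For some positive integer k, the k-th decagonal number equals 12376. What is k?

Set n(4n−3) = 12376, giving 4n² − 3n − 12376 = 0.
The discriminant is 9 + 16·12376 = 198025, and √198025 = 445.
So n = (3 + 445) / 8 = 448/8 = 56.
Check: 56·(4·56 − 3) = 12376. ✓

56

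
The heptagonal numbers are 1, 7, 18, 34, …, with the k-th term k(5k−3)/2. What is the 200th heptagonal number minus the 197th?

200·(5·200 − 3)/2 = 99700 and 197·(5·197 − 3)/2 = 96727.
Difference: 99700 − 96727 = 2973.

2973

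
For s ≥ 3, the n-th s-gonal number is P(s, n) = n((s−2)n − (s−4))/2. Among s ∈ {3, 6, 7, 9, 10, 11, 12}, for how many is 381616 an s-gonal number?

s = 3: P(3, 873) = 381501 and P(3, 874) = 382375; 381616 is not s-gonal.
s = 6: P(6, 437) = 381501 and P(6, 438) = 383250; 381616 is not s-gonal.
s = 7: P(7, 391) = 381616. ✓
s = 9: P(9, 330) = 380325 and P(9, 331) = 382636; 381616 is not s-gonal.
s = 10: P(10, 309) = 380997 and P(10, 310) = 383470; 381616 is not s-gonal.
s = 11: P(11, 291) = 380046 and P(11, 292) = 382666; 381616 is not s-gonal.
s = 12: P(12, 276) = 379776 and P(12, 277) = 382537; 381616 is not s-gonal.
Hits: s ∈ {7} → 1.

1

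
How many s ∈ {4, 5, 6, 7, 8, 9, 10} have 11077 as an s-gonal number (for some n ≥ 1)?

1

s = 4: P(4, 105) = 11025 and P(4, 106) = 11236; 11077 is not s-gonal.
s = 5: P(5, 86) = 11051 and P(5, 87) = 11310; 11077 is not s-gonal.
s = 6: P(6, 74) = 10878 and P(6, 75) = 11175; 11077 is not s-gonal.
s = 7: P(7, 66) = 10791 and P(7, 67) = 11122; 11077 is not s-gonal.
s = 8: P(8, 61) = 11041 and P(8, 62) = 11408; 11077 is not s-gonal.
s = 9: P(9, 56) = 10836 and P(9, 57) = 11229; 11077 is not s-gonal.
s = 10: P(10, 53) = 11077. ✓
Hits: s ∈ {10} → 1.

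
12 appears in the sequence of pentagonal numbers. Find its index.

Set n(3n−1)/2 = 12, giving 3n² − n − 24 = 0.
The discriminant is 1 + 24·12 = 289, and √289 = 17.
So n = (1 + 17) / 6 = 18/6 = 3.
Check: 3·(3·3 − 1)/2 = 12. ✓

3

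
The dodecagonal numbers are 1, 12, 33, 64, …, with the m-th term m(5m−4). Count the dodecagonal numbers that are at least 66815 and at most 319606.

The n-th dodecagonal number is n(5n−4).
Smallest index with value ≥ 66815: n = 116 (giving 66816).
Largest index with value ≤ 319606: n = 253 (giving 319033).
Indices 116 through 253: 138 terms.

138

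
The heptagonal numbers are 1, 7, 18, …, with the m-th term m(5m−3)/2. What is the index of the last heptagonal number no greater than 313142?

Solve n(5n−3)/2 ≤ 313142 for integer n.
n = 354 gives 312759 ≤ 313142, while n = 355 gives 314530 > 313142; so the answer is index 354.

354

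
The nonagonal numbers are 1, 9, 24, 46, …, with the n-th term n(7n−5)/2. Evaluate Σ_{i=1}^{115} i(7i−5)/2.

1780890

Σ i(7i−5)/2 = (7Σi² − 5Σi) / 2 over i = 1..115.
Σi = 6670 and Σi² = 513590.
(7·513590 − 5·6670) / 2 = 3561780/2 = 1780890.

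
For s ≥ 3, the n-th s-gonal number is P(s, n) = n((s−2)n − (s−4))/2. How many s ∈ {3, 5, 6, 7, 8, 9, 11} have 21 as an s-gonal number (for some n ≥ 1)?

2

s = 3: P(3, 6) = 21. ✓
s = 5: P(5, 3) = 12 and P(5, 4) = 22; 21 is not s-gonal.
s = 6: P(6, 3) = 15 and P(6, 4) = 28; 21 is not s-gonal.
s = 7: P(7, 3) = 18 and P(7, 4) = 34; 21 is not s-gonal.
s = 8: P(8, 3) = 21. ✓
s = 9: P(9, 2) = 9 and P(9, 3) = 24; 21 is not s-gonal.
s = 11: P(11, 2) = 11 and P(11, 3) = 30; 21 is not s-gonal.
Hits: s ∈ {3, 8} → 2.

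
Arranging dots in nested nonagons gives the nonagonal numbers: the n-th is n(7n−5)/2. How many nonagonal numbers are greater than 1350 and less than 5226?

18

The n-th nonagonal number is n(7n−5)/2.
Smallest index with value > 1350: n = 21 (giving 1491).
Largest index with value < 5226: n = 38 (giving 4959).
Indices 21 through 38: 18 terms.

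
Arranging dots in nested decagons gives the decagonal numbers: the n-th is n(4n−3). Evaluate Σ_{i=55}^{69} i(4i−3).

228970

Σ i(4i−3) = 4Σi² − 3Σi over i = 55..69.
Σi = 2415 − 1485 = 930 and Σi² = 111895 − 53955 = 57940.
4·57940 − 3·930 = 228970.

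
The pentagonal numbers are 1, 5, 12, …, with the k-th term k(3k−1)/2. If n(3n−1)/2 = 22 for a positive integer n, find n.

Set n(3n−1)/2 = 22, giving 3n² − n − 44 = 0.
The discriminant is 1 + 24·22 = 529, and √529 = 23.
So n = (1 + 23) / 6 = 24/6 = 4.

4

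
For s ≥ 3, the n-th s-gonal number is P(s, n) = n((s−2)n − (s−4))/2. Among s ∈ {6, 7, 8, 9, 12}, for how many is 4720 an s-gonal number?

s = 6: P(6, 48) = 4560 and P(6, 49) = 4753; 4720 is not s-gonal.
s = 7: P(7, 43) = 4558 and P(7, 44) = 4774; 4720 is not s-gonal.
s = 8: P(8, 40) = 4720. ✓
s = 9: P(9, 37) = 4699 and P(9, 38) = 4959; 4720 is not s-gonal.
s = 12: P(12, 31) = 4681 and P(12, 32) = 4992; 4720 is not s-gonal.
Hits: s ∈ {8} → 1.

1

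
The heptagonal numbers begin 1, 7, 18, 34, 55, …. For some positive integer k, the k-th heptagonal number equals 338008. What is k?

368

Set n(5n−3)/2 = 338008, giving 5n² − 3n − 676016 = 0.
The discriminant is 9 + 40·338008 = 13520329, and √13520329 = 3677.
So n = (3 + 3677) / 10 = 3680/10 = 368.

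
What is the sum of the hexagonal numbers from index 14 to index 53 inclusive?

99100

Σ i(2i−1) = 2Σi² − Σi over i = 14..53.
Σi = 1431 − 91 = 1340 and Σi² = 51039 − 819 = 50220.
2·50220 − 1·1340 = 99100.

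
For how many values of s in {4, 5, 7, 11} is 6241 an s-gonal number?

1

s = 4: P(4, 79) = 6241. ✓
s = 5: P(5, 64) = 6112 and P(5, 65) = 6305; 6241 is not s-gonal.
s = 7: P(7, 50) = 6175 and P(7, 51) = 6426; 6241 is not s-gonal.
s = 11: P(11, 37) = 6031 and P(11, 38) = 6365; 6241 is not s-gonal.
Hits: s ∈ {4} → 1.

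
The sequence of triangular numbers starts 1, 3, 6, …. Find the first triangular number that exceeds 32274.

Solve n(n+1)/2 > 32274 for integer n.
The largest n with value ≤ 32274 is 253 (since 32131 ≤ 32274 < 32385), so the first above is n = 254, value 32385.

32385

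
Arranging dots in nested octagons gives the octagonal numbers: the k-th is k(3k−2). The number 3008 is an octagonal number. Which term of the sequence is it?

32

Set n(3n−2) = 3008, giving 3n² − 2n − 3008 = 0.
The discriminant is 4 + 12·3008 = 36100, and √36100 = 190.
So n = (2 + 190) / 6 = 192/6 = 32.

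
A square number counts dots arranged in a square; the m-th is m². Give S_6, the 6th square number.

The 6th square number is n² with n = 6.
6² = 36.

36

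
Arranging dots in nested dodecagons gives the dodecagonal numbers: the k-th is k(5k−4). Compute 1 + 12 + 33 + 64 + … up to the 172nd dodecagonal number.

Σ i(5i−4) = 5Σi² − 4Σi over i = 1..172.
Σi = 14878 and Σi² = 1710970.
5·1710970 − 4·14878 = 8495338.

8495338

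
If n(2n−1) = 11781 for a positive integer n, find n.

Set n(2n−1) = 11781, giving 2n² − n − 11781 = 0.
So n = (1 + 307) / 4 = 308/4 = 77.
Check: 77·(2·77 − 1) = 11781. ✓

77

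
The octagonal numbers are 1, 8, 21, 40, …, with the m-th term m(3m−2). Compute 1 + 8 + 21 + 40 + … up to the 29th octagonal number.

Σ i(3i−2) = 3Σi² − 2Σi over i = 1..29.
Σi = 435 and Σi² = 8555.
3·8555 − 2·435 = 24795.

24795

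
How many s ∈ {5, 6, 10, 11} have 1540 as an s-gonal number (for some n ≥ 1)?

s = 5: P(5, 32) = 1520 and P(5, 33) = 1617; 1540 is not s-gonal.
s = 6: P(6, 28) = 1540. ✓
s = 10: P(10, 20) = 1540. ✓
s = 11: P(11, 18) = 1395 and P(11, 19) = 1558; 1540 is not s-gonal.
Hits: s ∈ {6, 10} → 2.

2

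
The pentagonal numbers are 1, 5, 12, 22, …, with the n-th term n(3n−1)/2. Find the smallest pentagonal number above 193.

210

Solve n(3n−1)/2 > 193 for integer n.
The largest n with value ≤ 193 is 11 (since 176 ≤ 193 < 210), so the first above is n = 12, value 210.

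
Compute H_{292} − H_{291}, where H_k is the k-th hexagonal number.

Consecutive hexagonal numbers differ by 4n − 3: here 4·292 − 3 = 1165.

1165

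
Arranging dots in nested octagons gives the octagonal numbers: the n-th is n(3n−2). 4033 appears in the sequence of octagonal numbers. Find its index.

37

Set n(3n−2) = 4033, giving 3n² − 2n − 4033 = 0.
The discriminant is 4 + 12·4033 = 48400, and √48400 = 220.
So n = (2 + 220) / 6 = 222/6 = 37.
Check: 37·(3·37 − 2) = 4033. ✓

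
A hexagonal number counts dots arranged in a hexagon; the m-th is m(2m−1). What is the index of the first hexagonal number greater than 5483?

53

Solve n(2n−1) > 5483 for integer n.
The largest n with value ≤ 5483 is 52 (since 5356 ≤ 5483 < 5565), so the first above is n = 53, value 5565.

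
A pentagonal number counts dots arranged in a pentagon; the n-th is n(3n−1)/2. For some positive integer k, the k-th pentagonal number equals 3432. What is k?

48

Set n(3n−1)/2 = 3432, giving 3n² − n − 6864 = 0.
The discriminant is 1 + 24·3432 = 82369, and √82369 = 287.
So n = (1 + 287) / 6 = 288/6 = 48.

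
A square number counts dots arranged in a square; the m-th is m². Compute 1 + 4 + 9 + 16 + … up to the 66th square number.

Σ_{i=1}^{66} i² = 66·67·133/6 = 98021.

98021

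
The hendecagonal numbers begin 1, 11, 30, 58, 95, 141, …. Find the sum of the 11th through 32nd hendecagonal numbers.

48092

Σ i(9i−7)/2 = (9Σi² − 7Σi) / 2 over i = 11..32.
Σi = 528 − 55 = 473 and Σi² = 11440 − 385 = 11055.
(9·11055 − 7·473) / 2 = 96184/2 = 48092.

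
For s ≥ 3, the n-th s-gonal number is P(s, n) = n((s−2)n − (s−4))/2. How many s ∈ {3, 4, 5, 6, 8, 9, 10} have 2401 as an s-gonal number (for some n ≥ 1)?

1

s = 3: P(3, 68) = 2346 and P(3, 69) = 2415; 2401 is not s-gonal.
s = 4: P(4, 49) = 2401. ✓
s = 5: P(5, 40) = 2380 and P(5, 41) = 2501; 2401 is not s-gonal.
s = 6: P(6, 34) = 2278 and P(6, 35) = 2415; 2401 is not s-gonal.
s = 8: P(8, 28) = 2296 and P(8, 29) = 2465; 2401 is not s-gonal.
s = 9: P(9, 26) = 2301 and P(9, 27) = 2484; 2401 is not s-gonal.
s = 10: P(10, 24) = 2232 and P(10, 25) = 2425; 2401 is not s-gonal.
Hits: s ∈ {4} → 1.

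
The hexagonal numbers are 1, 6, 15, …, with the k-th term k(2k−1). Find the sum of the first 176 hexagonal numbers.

3649976

Σ i(2i−1) = 2Σi² − Σi over i = 1..176.
Σi = 15576 and Σi² = 1832776.
2·1832776 − 1·15576 = 3649976.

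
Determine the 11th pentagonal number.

176

The 11th pentagonal number is n(3n−1)/2 with n = 11.
11·(3·11 − 1)/2 = 11·32/2 = 11·16 = 176.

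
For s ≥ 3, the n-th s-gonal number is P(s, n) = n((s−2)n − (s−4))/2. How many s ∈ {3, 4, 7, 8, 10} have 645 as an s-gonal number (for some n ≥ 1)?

s = 3: P(3, 35) = 630 and P(3, 36) = 666; 645 is not s-gonal.
s = 4: P(4, 25) = 625 and P(4, 26) = 676; 645 is not s-gonal.
s = 7: P(7, 16) = 616 and P(7, 17) = 697; 645 is not s-gonal.
s = 8: P(8, 15) = 645. ✓
s = 10: P(10, 13) = 637 and P(10, 14) = 742; 645 is not s-gonal.
Hits: s ∈ {8} → 1.

1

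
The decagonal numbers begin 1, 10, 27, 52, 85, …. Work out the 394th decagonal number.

The 394th decagonal number is n(4n−3) with n = 394.
394·(4·394 − 3) = 394·1573 = 619762.

619762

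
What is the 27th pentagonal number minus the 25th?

27·(3·27 − 1)/2 = 1080 and 25·(3·25 − 1)/2 = 925.
Difference: 1080 − 925 = 155.

155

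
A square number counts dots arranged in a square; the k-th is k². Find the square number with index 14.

The 14th square number is n² with n = 14.
14² = 196.

196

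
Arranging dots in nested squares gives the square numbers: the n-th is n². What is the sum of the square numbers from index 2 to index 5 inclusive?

54

Σ_{i=2}^{5} i² = 55 − 1 = 54.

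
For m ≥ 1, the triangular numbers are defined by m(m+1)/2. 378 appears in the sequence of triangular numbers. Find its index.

Set n(n+1)/2 = 378, giving n² + n − 756 = 0.
The discriminant is 1 + 8·378 = 3025, and √3025 = 55.
So n = (-1 + 55) / 2 = 54/2 = 27.
Check: 27·28/2 = 378. ✓

27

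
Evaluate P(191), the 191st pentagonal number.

The 191st pentagonal number is n(3n−1)/2 with n = 191.
191·(3·191 − 1)/2 = 191·572/2 = 191·286 = 54626.

54626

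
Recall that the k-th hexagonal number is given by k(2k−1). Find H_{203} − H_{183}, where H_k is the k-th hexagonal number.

15420

203·(2·203 − 1) = 82215 and 183·(2·183 − 1) = 66795.
Difference: 82215 − 66795 = 15420.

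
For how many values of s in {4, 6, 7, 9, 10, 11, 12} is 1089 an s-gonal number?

s = 4: P(4, 33) = 1089. ✓
s = 6: P(6, 23) = 1035 and P(6, 24) = 1128; 1089 is not s-gonal.
s = 7: P(7, 21) = 1071 and P(7, 22) = 1177; 1089 is not s-gonal.
s = 9: P(9, 18) = 1089. ✓
s = 10: P(10, 16) = 976 and P(10, 17) = 1105; 1089 is not s-gonal.
s = 11: P(11, 15) = 960 and P(11, 16) = 1096; 1089 is not s-gonal.
s = 12: P(12, 15) = 1065 and P(12, 16) = 1216; 1089 is not s-gonal.
Hits: s ∈ {4, 9} → 2.

2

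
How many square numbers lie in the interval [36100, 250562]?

The n-th square number is n².
Smallest index with value ≥ 36100: n = 190 (giving 36100).
Largest index with value ≤ 250562: n = 500 (giving 250000).
Indices 190 through 500: 311 terms.

311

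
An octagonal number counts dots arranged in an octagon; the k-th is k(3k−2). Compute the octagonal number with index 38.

The 38th octagonal number is n(3n−2) with n = 38.
38·(3·38 − 2) = 38·112 = 4256.

4256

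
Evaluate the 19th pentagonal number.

The 19th pentagonal number is n(3n−1)/2 with n = 19.
19·(3·19 − 1)/2 = 19·56/2 = 19·28 = 532.

532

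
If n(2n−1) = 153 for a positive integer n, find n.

Set n(2n−1) = 153, giving 2n² − n − 153 = 0.
The discriminant is 1 + 8·153 = 1225, and √1225 = 35.
So n = (1 + 35) / 4 = 36/4 = 9.

9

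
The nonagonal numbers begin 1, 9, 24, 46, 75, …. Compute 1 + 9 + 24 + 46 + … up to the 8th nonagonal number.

Σ i(7i−5)/2 = (7Σi² − 5Σi) / 2 over i = 1..8.
Σi = 36 and Σi² = 204.
(7·204 − 5·36) / 2 = 1248/2 = 624.

624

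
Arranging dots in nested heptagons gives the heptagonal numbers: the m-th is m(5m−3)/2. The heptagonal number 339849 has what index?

369

Set n(5n−3)/2 = 339849, giving 5n² − 3n − 679698 = 0.
The discriminant is 9 + 40·339849 = 13593969, and √13593969 = 3687.
So n = (3 + 3687) / 10 = 3690/10 = 369.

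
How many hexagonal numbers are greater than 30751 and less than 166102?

The n-th hexagonal number is n(2n−1).
Smallest index with value > 30751: n = 125 (giving 31125).
Largest index with value < 166102: n = 288 (giving 165600).
Indices 125 through 288: 164 terms.

164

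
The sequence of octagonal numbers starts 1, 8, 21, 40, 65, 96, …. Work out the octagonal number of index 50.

The 50th octagonal number is n(3n−2) with n = 50.
50·(3·50 − 2) = 50·148 = 7400.

7400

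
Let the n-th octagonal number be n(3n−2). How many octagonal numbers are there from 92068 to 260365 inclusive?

119

The n-th octagonal number is n(3n−2).
Smallest index with value ≥ 92068: n = 176 (giving 92576).
Largest index with value ≤ 260365: n = 294 (giving 258720).
Indices 176 through 294: 119 terms.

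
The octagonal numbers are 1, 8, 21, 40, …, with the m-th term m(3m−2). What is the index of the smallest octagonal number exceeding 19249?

Solve n(3n−2) > 19249 for integer n.
The largest n with value ≤ 19249 is 80 (since 19040 ≤ 19249 < 19521), so the first above is n = 81, value 19521.

81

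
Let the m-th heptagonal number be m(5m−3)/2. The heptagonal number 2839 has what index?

34

Set n(5n−3)/2 = 2839, giving 5n² − 3n − 5678 = 0.
The discriminant is 9 + 40·2839 = 113569, and √113569 = 337.
So n = (3 + 337) / 10 = 340/10 = 34.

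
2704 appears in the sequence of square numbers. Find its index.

52

We need n² = 2704, so n = √2704 = 52.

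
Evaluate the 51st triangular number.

1326

The 51st triangular number is n(n+1)/2 with n = 51.
51·52/2 = 2652/2 = 1326.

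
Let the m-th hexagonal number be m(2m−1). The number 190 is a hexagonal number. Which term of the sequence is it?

Set n(2n−1) = 190, giving 2n² − n − 190 = 0.
The discriminant is 1 + 8·190 = 1521, and √1521 = 39.
So n = (1 + 39) / 4 = 40/4 = 10.
Check: 10·(2·10 − 1) = 190. ✓

10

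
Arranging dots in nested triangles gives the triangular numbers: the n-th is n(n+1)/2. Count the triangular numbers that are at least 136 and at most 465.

The n-th triangular number is n(n+1)/2.
Smallest index with value ≥ 136: n = 16 (giving 136).
Largest index with value ≤ 465: n = 30 (giving 465).
Indices 16 through 30: 15 terms.

15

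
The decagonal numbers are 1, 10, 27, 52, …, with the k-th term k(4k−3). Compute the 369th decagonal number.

The 369th decagonal number is n(4n−3) with n = 369.
369·(4·369 − 3) = 369·1473 = 543537.

543537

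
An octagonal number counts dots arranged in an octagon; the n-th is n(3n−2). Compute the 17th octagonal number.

17·(3·17 − 2) = 17·49 = 833.

833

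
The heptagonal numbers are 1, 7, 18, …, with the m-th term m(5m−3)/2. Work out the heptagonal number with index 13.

13·(5·13 − 3)/2 = 13·62/2 = 13·31 = 403.

403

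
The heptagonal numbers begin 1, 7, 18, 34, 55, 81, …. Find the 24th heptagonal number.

1404

The 24th heptagonal number is n(5n−3)/2 with n = 24.
24·(5·24 − 3)/2 = 24·117/2 = 1404.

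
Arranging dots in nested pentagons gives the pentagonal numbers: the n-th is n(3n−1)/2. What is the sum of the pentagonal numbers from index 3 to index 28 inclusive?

Σ i(3i−1)/2 = (3Σi² − Σi) / 2 over i = 3..28.
Σi = 406 − 3 = 403 and Σi² = 7714 − 5 = 7709.
(3·7709 − 1·403) / 2 = 22724/2 = 11362.

11362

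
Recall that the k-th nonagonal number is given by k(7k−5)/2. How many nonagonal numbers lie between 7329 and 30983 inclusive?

The n-th nonagonal number is n(7n−5)/2.
Smallest index with value ≥ 7329: n = 47 (giving 7614).
Largest index with value ≤ 30983: n = 94 (giving 30691).
Indices 47 through 94: 48 terms.

48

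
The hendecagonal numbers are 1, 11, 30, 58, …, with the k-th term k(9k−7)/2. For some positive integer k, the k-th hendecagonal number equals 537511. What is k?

Set n(9n−7)/2 = 537511, giving 9n² − 7n − 1075022 = 0.
The discriminant is 49 + 72·537511 = 38700841, and √38700841 = 6221.
So n = (7 + 6221) / 18 = 6228/18 = 346.
Check: 346·(9·346 − 7)/2 = 537511. ✓

346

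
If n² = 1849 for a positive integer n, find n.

We need n² = 1849, so n = √1849 = 43.

43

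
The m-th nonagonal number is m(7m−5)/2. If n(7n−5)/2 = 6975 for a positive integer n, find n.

Set n(7n−5)/2 = 6975, giving 7n² − 5n − 13950 = 0.
So n = (5 + 625) / 14 = 630/14 = 45.
Check: 45·(7·45 − 5)/2 = 6975. ✓

45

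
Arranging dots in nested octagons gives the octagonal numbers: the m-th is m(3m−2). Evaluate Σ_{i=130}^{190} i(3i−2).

4722010

Σ i(3i−2) = 3Σi² − 2Σi over i = 130..190.
Σi = 18145 − 8385 = 9760 and Σi² = 2304415 − 723905 = 1580510.
3·1580510 − 2·9760 = 4722010.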